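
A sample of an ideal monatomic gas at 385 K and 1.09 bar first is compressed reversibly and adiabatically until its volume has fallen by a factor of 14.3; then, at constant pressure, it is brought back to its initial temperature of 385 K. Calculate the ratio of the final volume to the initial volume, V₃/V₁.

For a monatomic ideal gas γ = 5/3.
Adiabatic step: V₂/V₁ = 0.06993; T₂ = T₁·14.3^(2/3) = 2268 K.
Isobaric step: V₃/V₂ = T₃/T₂ = 385/2268.
V₃/V₁ = (V₂/V₁)(V₃/V₂) = 0.06993 × (385/2268) = 0.01187.

V₃/V₁ ≈ 0.0119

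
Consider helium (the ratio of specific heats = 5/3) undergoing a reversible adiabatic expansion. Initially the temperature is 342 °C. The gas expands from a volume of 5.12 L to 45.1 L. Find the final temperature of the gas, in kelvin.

Adiabatic: T₁V₁^(γ−1) = T₂V₂^(γ−1) ⇒ T₂ = T₁ (V₁/V₂)^(γ−1).
T₁ = 342 °C = 615.1 K.
T₂ = 615.1 × (5.12/45.1)^(2/3) = 144.2 K.

T₂ ≈ 144 K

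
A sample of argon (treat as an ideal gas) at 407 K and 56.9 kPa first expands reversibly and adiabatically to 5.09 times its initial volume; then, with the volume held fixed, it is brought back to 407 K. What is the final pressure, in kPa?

P₃ ≈ 11.2 kPa

For a monatomic ideal gas γ = 5/3.
Adiabatic step (PV^γ = const): P₂ = 56.9×(1/5.09)^(5/3) = 3.778 kPa; T₂ = 407×(1/5.09)^(2/3) = 137.5 K.
Isochoric: P₃ = P₂(T₃/T₂) = 3.778 × (407/137.5) = 11.18 kPa.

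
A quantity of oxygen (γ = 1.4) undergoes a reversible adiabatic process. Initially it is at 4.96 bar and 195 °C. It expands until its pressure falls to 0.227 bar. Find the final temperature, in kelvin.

T₂ ≈ 194 K

Along an adiabat T P^((1−γ)/γ) is constant, so T₂ = T₁ (P₂/P₁)^((γ−1)/γ).
T₁ = 195 °C = 468.1 K.
T₂ = 468.1 × (0.227/4.96)^(0.286) = 193.9 K.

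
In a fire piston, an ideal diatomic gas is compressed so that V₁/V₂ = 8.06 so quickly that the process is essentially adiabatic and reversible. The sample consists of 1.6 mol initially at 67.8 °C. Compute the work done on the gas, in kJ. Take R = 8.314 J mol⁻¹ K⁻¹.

W ≈ 14.8 kJ

Adiabatic: T₁V₁^(γ−1) = T₂V₂^(γ−1) ⇒ T₂ = T₁ (V₁/V₂)^(γ−1).
γ = 7/5 for a diatomic ideal gas, so γ−1 = 2/5.
T₁ = 67.8 °C = 340.9 K.
T₂ = 340.9 × 8.06^(2/5) = 785.6 K.
Q = 0, so ΔU = W_on_gas = nCᵥΔT with Cᵥ = R/(γ−1) = 20.79 J/(mol·K).
ΔU = 1.6 × 20.79 × (785.6 − 340.9) = 14790 J.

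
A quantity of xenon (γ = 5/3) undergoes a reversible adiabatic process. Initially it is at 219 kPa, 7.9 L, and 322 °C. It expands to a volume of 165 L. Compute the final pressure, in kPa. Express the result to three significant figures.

P₂ ≈ 1.38 kPa

Adiabatic: P₁V₁^γ = P₂V₂^γ ⇒ P₂ = P₁ (V₁/V₂)^γ.
P₂ = 219 × (7.9/165)^(5/3) = 1.383 kPa.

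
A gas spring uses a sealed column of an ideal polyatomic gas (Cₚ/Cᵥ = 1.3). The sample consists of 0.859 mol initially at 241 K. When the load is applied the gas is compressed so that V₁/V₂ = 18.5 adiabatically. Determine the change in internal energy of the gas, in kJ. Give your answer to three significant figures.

For a reversible adiabat TV^(γ−1) is constant, so T₂ = T₁ (V₁/V₂)^(γ−1).
T₂ = 241 × 18.5^(0.3) = 578.3 K.
Q = 0, so ΔU = W_on_gas = nCᵥΔT with Cᵥ = R/(γ−1) = 27.71 J/(mol·K).
ΔU = 0.859 × 27.71 × (578.3 − 241) = 8030 J.

ΔU ≈ 8.03 kJ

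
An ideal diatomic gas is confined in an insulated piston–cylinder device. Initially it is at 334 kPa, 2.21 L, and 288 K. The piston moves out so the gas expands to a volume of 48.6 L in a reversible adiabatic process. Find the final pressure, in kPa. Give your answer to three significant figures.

Since PV^γ is constant along a reversible adiabat, P₂ = P₁ (V₁/V₂)^γ.
γ = 7/5 for a diatomic ideal gas.
P₂ = 334 × (2.21/48.6)^(7/5) = 4.412 kPa.

P₂ ≈ 4.41 kPa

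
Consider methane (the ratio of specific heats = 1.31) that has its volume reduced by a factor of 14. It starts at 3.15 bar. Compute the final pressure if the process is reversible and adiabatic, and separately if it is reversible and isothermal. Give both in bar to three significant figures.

adiabatic: 99.9 bar; isothermal: 44.1 bar

Isothermal: P₂ = P₁(V₁/V₂) = 3.15×14 = 44.1 bar.
Adiabatic: P₂ = P₁(V₁/V₂)^γ = 3.15×14^(1.31) = 99.94 bar.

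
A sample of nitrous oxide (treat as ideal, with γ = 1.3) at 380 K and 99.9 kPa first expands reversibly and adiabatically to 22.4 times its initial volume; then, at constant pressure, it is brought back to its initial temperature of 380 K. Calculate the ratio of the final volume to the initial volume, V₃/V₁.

V₃/V₁ ≈ 56.9

Adiabatic step: V₂/V₁ = 22.4; T₂ = T₁·(1/22.4)^(0.3) = 149.5 K.
Isobaric step: V₃/V₂ = T₃/T₂ = 380/149.5.
V₃/V₁ = (V₂/V₁)(V₃/V₂) = 22.4 × (380/149.5) = 56.93.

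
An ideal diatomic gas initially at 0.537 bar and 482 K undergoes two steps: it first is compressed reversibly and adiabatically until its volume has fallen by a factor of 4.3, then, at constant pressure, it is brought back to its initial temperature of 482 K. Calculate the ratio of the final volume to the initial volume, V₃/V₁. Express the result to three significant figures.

V₃/V₁ ≈ 0.130

For a diatomic ideal gas γ = 7/5.
Adiabatic step: V₂/V₁ = 0.2326; T₂ = T₁·4.3^(2/5) = 863.8 K.
Isobaric step: V₃/V₂ = T₃/T₂ = 482/863.8.
V₃/V₁ = (V₂/V₁)(V₃/V₂) = 0.2326 × (482/863.8) = 0.1298.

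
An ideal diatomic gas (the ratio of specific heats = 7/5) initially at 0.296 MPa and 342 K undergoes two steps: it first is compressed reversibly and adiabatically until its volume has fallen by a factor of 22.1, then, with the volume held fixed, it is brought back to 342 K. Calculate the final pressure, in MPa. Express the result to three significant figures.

P₃ ≈ 6.54 MPa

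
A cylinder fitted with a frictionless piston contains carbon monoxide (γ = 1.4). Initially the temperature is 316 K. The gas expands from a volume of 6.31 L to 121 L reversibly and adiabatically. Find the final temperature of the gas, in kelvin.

T₂ ≈ 97.0 K

Adiabatic: T₁V₁^(γ−1) = T₂V₂^(γ−1) ⇒ T₂ = T₁ (V₁/V₂)^(γ−1).
T₂ = 316 × (6.31/121)^(0.4) = 96.96 K.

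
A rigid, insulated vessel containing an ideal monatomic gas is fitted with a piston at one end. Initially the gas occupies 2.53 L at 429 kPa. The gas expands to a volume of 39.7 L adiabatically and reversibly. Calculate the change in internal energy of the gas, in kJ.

ΔU ≈ -1.37 kJ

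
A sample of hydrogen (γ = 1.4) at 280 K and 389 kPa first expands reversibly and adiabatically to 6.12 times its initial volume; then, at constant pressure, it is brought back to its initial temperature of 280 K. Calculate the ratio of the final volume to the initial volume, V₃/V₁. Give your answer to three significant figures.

V₃/V₁ ≈ 12.6

Adiabatic step: V₂/V₁ = 6.12; T₂ = T₁·(1/6.12)^(0.4) = 135.7 K.
Isobaric step: V₃/V₂ = T₃/T₂ = 280/135.7.
V₃/V₁ = (V₂/V₁)(V₃/V₂) = 6.12 × (280/135.7) = 12.63.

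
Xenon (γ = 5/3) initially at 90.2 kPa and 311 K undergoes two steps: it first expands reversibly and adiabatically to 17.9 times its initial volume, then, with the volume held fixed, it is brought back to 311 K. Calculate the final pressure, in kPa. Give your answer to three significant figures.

Adiabatic step (PV^γ = const): P₂ = 90.2×(1/17.9)^(5/3) = 0.7364 kPa; T₂ = 311×(1/17.9)^(2/3) = 45.45 K.
Isochoric: P₃ = P₂(T₃/T₂) = 0.7364 × (311/45.45) = 5.039 kPa.

P₃ ≈ 5.04 kPa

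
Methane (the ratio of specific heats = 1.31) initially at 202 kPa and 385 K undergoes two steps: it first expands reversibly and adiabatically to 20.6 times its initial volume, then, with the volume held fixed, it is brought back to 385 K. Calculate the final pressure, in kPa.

Adiabatic step (PV^γ = const): P₂ = 202×(1/20.6)^(1.31) = 3.839 kPa; T₂ = 385×(1/20.6)^(0.31) = 150.7 K.
Isochoric: P₃ = P₂(T₃/T₂) = 3.839 × (385/150.7) = 9.806 kPa.

P₃ ≈ 9.81 kPa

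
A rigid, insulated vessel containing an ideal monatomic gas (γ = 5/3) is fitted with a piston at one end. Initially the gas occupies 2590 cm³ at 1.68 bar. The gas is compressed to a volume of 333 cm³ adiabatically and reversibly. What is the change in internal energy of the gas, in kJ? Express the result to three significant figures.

P₂ = P₁(V₁/V₂)^γ = 1.68×(2590/333)^(5/3) = 51.29 bar.
For a reversible adiabat, W_by_gas = (P₁V₁ − P₂V₂)/(γ−1).
W_by = (168000×0.00259 − 5.129×10^6×0.000333) / (2/3) = -1909 J.
Q = 0 ⇒ ΔU = −W_by = 1909 J.

ΔU ≈ 1.91 kJ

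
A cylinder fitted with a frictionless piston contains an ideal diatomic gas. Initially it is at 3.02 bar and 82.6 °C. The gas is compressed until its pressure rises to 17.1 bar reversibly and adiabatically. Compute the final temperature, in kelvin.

Adiabatic: T₂/T₁ = (P₂/P₁)^((γ−1)/γ).
For a diatomic ideal gas γ = 7/5, so (γ−1)/γ = 2/7.
T₁ = 82.6 °C = 355.8 K.
T₂ = 355.8 × (17.1/3.02)^(2/7) = 583.8 K.

T₂ ≈ 584 K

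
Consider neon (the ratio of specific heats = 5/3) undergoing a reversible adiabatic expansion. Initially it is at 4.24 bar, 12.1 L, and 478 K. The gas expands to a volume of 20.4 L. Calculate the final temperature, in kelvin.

Adiabatic: T₁V₁^(γ−1) = T₂V₂^(γ−1) ⇒ T₂ = T₁ (V₁/V₂)^(γ−1).
T₂ = 478 × (12.1/20.4)^(2/3) = 337.4 K.

T₂ ≈ 337 K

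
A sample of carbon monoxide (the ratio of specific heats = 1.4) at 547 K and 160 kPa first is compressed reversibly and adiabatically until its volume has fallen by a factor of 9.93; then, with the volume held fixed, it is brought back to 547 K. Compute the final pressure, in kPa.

P₃ ≈ 1590 kPa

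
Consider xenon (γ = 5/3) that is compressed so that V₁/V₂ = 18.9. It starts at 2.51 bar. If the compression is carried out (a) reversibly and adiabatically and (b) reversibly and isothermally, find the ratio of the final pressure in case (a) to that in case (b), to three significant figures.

Isothermal: P_b = P₁(V₁/V₂) = 2.51×18.9.
Adiabatic: P_a = P₁(V₁/V₂)^γ = 2.51×18.9^(5/3).
P_a/P_b = (V₁/V₂)^(γ−1) = 18.9^(2/3) = 7.095.

P_adiabatic / P_isothermal ≈ 7.10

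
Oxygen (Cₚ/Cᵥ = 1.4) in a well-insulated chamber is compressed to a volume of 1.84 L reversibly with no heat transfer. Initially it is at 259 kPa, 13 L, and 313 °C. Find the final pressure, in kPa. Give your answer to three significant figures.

P₂ ≈ 4000 kPa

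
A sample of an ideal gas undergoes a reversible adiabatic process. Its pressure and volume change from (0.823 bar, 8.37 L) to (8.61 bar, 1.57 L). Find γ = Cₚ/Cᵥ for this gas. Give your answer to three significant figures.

PV^γ = const ⇒ γ = ln(P₂/P₁) / ln(V₁/V₂).
γ = ln(8.61/0.823) / ln(8.37/1.57) = 1.403.

γ ≈ 1.40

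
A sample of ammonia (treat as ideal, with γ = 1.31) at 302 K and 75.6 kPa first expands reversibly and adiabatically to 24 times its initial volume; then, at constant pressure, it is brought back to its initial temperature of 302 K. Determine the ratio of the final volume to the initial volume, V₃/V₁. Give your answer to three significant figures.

V₃/V₁ ≈ 64.3

Adiabatic step: V₂/V₁ = 24; T₂ = T₁·(1/24)^(0.31) = 112.8 K.
Isobaric step: V₃/V₂ = T₃/T₂ = 302/112.8.
V₃/V₁ = (V₂/V₁)(V₃/V₂) = 24 × (302/112.8) = 64.28.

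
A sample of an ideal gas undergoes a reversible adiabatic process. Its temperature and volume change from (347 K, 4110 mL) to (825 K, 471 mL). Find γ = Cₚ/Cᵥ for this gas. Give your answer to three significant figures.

γ ≈ 1.40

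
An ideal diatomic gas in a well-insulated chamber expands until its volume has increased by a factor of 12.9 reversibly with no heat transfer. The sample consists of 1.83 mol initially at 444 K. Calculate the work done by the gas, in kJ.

W ≈ 10.8 kJ

Adiabatic: T₁V₁^(γ−1) = T₂V₂^(γ−1) ⇒ T₂ = T₁ (V₁/V₂)^(γ−1).
γ = 7/5 for a diatomic ideal gas, so γ−1 = 2/5.
T₂ = 444 × (1/12.9)^(2/5) = 159.6 K.
Q = 0, so ΔU = W_on_gas = nCᵥΔT with Cᵥ = R/(γ−1) = 20.79 J/(mol·K).
ΔU = 1.83 × 20.79 × (159.6 − 444) = -10820 J.
Work done by the gas = −ΔU = 10820 J.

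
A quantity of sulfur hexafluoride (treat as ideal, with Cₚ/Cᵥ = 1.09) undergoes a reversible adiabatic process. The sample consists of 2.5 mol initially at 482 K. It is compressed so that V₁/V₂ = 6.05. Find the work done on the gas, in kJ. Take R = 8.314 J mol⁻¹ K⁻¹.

For a reversible adiabat TV^(γ−1) is constant, so T₂ = T₁ (V₁/V₂)^(γ−1).
T₂ = 482 × 6.05^(0.09) = 566.8 K.
Q = 0, so ΔU = W_on_gas = nCᵥΔT with Cᵥ = R/(γ−1) = 92.38 J/(mol·K).
ΔU = 2.5 × 92.38 × (566.8 − 482) = 19580 J.

W ≈ 19.6 kJ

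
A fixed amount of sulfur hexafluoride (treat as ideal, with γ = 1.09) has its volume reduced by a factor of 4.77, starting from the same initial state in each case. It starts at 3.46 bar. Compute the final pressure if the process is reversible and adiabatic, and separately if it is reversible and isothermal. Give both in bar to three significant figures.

adiabatic: 19.0 bar; isothermal: 16.5 bar

Isothermal: P₂ = P₁(V₁/V₂) = 3.46×4.77 = 16.5 bar.
Adiabatic: P₂ = P₁(V₁/V₂)^γ = 3.46×4.77^(1.09) = 19 bar.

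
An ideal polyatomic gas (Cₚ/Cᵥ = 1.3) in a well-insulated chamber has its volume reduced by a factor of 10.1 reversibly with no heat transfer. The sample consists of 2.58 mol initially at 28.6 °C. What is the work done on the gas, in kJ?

W ≈ 21.6 kJ

Adiabatic: T₁V₁^(γ−1) = T₂V₂^(γ−1) ⇒ T₂ = T₁ (V₁/V₂)^(γ−1).
T₁ = 28.6 °C = 301.8 K.
T₂ = 301.8 × 10.1^(0.3) = 603.9 K.
Q = 0, so ΔU = W_on_gas = nCᵥΔT with Cᵥ = R/(γ−1) = 27.71 J/(mol·K).
ΔU = 2.58 × 27.71 × (603.9 − 301.8) = 21600 J.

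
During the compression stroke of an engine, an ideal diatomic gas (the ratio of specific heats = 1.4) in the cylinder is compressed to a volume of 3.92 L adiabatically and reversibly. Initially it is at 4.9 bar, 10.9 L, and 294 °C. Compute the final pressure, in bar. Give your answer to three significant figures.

P₂ ≈ 20.5 bar

Adiabatic: P₁V₁^γ = P₂V₂^γ ⇒ P₂ = P₁ (V₁/V₂)^γ.
P₂ = 4.9 × (10.9/3.92)^(1.4) = 20.51 bar.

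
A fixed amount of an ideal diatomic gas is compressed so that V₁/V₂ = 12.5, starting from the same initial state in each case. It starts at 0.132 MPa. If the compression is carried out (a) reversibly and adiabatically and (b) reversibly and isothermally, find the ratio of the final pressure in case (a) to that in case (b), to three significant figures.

P_adiabatic / P_isothermal ≈ 2.75

For a diatomic ideal gas γ = 7/5.
Isothermal: P_b = P₁(V₁/V₂) = 0.132×12.5.
Adiabatic: P_a = P₁(V₁/V₂)^γ = 0.132×12.5^(7/5).
P_a/P_b = (V₁/V₂)^(γ−1) = 12.5^(2/5) = 2.746.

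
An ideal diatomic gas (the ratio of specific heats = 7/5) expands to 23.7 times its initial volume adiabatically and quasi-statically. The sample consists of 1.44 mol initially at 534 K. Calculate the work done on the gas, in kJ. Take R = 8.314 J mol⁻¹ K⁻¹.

Adiabatic: T₁V₁^(γ−1) = T₂V₂^(γ−1) ⇒ T₂ = T₁ (V₁/V₂)^(γ−1).
T₂ = 534 × (1/23.7)^(2/5) = 150.5 K.
Q = 0, so ΔU = W_on_gas = nCᵥΔT with Cᵥ = R/(γ−1) = 20.79 J/(mol·K).
ΔU = 1.44 × 20.79 × (150.5 − 534) = -11480 J.

W ≈ -11.5 kJ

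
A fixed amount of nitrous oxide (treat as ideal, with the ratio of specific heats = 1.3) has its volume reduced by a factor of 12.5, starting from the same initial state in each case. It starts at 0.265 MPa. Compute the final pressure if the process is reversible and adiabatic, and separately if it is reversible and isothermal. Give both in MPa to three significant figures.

adiabatic: 7.07 MPa; isothermal: 3.31 MPa

Isothermal: P₂ = P₁(V₁/V₂) = 0.265×12.5 = 3.312 MPa.
Adiabatic: P₂ = P₁(V₁/V₂)^γ = 0.265×12.5^(1.3) = 7.067 MPa.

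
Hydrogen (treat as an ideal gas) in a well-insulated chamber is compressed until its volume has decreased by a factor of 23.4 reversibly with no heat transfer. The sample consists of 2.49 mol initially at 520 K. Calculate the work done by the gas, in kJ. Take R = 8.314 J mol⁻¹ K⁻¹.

Adiabatic: T₁V₁^(γ−1) = T₂V₂^(γ−1) ⇒ T₂ = T₁ (V₁/V₂)^(γ−1).
γ = 7/5 for a diatomic ideal gas, so γ−1 = 2/5.
T₂ = 520 × 23.4^(2/5) = 1835 K.
Q = 0, so ΔU = W_on_gas = nCᵥΔT with Cᵥ = R/(γ−1) = 20.79 J/(mol·K).
ΔU = 2.49 × 20.79 × (1835 − 520) = 68070 J.
Work done by the gas = −ΔU = -68070 J.

W ≈ -68.1 kJ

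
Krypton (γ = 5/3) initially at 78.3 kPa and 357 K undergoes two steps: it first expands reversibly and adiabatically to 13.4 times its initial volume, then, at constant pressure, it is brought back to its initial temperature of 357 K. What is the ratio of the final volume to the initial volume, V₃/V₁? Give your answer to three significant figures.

Adiabatic step: V₂/V₁ = 13.4; T₂ = T₁·(1/13.4)^(2/3) = 63.28 K.
Isobaric step: V₃/V₂ = T₃/T₂ = 357/63.28.
V₃/V₁ = (V₂/V₁)(V₃/V₂) = 13.4 × (357/63.28) = 75.6.

V₃/V₁ ≈ 75.6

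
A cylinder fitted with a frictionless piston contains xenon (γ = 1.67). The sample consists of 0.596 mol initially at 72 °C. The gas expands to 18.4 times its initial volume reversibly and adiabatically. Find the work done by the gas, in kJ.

For a reversible adiabat TV^(γ−1) is constant, so T₂ = T₁ (V₁/V₂)^(γ−1).
T₁ = 72 °C = 345.1 K.
T₂ = 345.1 × (1/18.4)^(0.67) = 49.04 K.
Q = 0, so ΔU = W_on_gas = nCᵥΔT with Cᵥ = R/(γ−1) = 12.41 J/(mol·K).
ΔU = 0.596 × 12.41 × (49.04 − 345.1) = -2190 J.
Work done by the gas = −ΔU = 2190 J.

W ≈ 2.19 kJ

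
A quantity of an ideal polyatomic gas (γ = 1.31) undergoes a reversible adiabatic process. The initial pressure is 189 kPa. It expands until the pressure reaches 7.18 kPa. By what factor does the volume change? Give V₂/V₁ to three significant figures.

From PV^γ = const, V₂/V₁ = (P₁/P₂)^(1/γ).
V₂/V₁ = (189/7.18)^(0.763) = 12.14.

V₂/V₁ ≈ 12.1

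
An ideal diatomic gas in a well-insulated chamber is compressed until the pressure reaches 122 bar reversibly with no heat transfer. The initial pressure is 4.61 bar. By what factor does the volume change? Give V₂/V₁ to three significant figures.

V₂/V₁ ≈ 0.0963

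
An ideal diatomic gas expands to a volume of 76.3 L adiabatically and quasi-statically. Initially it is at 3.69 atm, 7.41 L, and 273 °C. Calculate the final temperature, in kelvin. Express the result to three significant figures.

T₂ ≈ 215 K

Adiabatic: T₁V₁^(γ−1) = T₂V₂^(γ−1) ⇒ T₂ = T₁ (V₁/V₂)^(γ−1).
γ = 7/5 for a diatomic ideal gas.
T₁ = 273 °C = 546.1 K.
T₂ = 546.1 × (7.41/76.3)^(2/5) = 214.9 K.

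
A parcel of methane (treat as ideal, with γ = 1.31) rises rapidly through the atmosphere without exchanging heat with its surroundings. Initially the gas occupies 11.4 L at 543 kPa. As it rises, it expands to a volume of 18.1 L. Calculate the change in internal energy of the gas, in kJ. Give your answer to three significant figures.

P₂ = P₁(V₁/V₂)^γ = 543×(11.4/18.1)^(1.31) = 296.3 kPa.
For a reversible adiabat, W_by_gas = (P₁V₁ − P₂V₂)/(γ−1).
W_by = (543000×0.0114 − 296300×0.0181) / (0.31) = 2666 J.
Q = 0 ⇒ ΔU = −W_by = -2666 J.

ΔU ≈ -2.67 kJ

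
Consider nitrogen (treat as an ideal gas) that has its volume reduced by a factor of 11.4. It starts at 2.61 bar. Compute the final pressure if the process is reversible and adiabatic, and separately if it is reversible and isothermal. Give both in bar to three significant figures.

adiabatic: 78.8 bar; isothermal: 29.8 bar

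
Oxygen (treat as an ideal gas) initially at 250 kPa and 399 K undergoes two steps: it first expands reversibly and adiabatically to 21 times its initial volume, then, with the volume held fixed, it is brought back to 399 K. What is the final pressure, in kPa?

P₃ ≈ 11.9 kPa

For a diatomic ideal gas γ = 7/5.
Adiabatic step (PV^γ = const): P₂ = 250×(1/21)^(7/5) = 3.522 kPa; T₂ = 399×(1/21)^(2/5) = 118.1 K.
Isochoric: P₃ = P₂(T₃/T₂) = 3.522 × (399/118.1) = 11.9 kPa.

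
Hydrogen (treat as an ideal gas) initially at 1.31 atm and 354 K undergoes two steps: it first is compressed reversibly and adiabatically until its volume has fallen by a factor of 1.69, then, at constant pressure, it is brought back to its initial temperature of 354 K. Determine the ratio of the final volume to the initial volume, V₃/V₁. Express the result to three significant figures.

For a diatomic ideal gas γ = 7/5.
Adiabatic step: V₂/V₁ = 0.5917; T₂ = T₁·1.69^(2/5) = 436.7 K.
Isobaric step: V₃/V₂ = T₃/T₂ = 354/436.7.
V₃/V₁ = (V₂/V₁)(V₃/V₂) = 0.5917 × (354/436.7) = 0.4797.

V₃/V₁ ≈ 0.480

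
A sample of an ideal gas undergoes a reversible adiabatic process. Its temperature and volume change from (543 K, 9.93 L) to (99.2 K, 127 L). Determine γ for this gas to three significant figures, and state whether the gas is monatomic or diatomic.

γ ≈ 1.67; monatomic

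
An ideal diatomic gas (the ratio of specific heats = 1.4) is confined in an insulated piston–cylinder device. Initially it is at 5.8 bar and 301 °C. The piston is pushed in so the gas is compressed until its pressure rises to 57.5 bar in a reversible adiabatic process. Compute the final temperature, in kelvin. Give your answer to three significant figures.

T₂ ≈ 1110 K

Adiabatic: T₂/T₁ = (P₂/P₁)^((γ−1)/γ).
T₁ = 301 °C = 574.1 K.
T₂ = 574.1 × (57.5/5.8)^(0.286) = 1106 K.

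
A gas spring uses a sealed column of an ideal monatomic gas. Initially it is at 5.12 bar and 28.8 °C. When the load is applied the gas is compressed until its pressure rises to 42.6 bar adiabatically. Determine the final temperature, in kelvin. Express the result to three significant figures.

Adiabatic: T₂/T₁ = (P₂/P₁)^((γ−1)/γ).
For a monatomic ideal gas γ = 5/3, so (γ−1)/γ = 2/5.
T₁ = 28.8 °C = 301.9 K.
T₂ = 301.9 × (42.6/5.12)^(2/5) = 704.7 K.

T₂ ≈ 705 K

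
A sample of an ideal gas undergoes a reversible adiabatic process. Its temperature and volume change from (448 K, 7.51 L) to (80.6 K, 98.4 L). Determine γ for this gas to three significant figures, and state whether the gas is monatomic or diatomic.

TV^(γ−1) = const ⇒ γ − 1 = ln(T₂/T₁) / ln(V₁/V₂).
γ = 1 + ln(80.6/448) / ln(7.51/98.4) = 1.667.
γ ≈ 1.67 is close to 5/3, so the gas is monatomic.

γ ≈ 1.67; monatomic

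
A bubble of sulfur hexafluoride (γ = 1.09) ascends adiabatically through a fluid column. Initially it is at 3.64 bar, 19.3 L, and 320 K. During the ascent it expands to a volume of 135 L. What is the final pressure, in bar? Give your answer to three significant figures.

Adiabatic: P₁V₁^γ = P₂V₂^γ ⇒ P₂ = P₁ (V₁/V₂)^γ.
P₂ = 3.64 × (19.3/135)^(1.09) = 0.4368 bar.

P₂ ≈ 0.437 bar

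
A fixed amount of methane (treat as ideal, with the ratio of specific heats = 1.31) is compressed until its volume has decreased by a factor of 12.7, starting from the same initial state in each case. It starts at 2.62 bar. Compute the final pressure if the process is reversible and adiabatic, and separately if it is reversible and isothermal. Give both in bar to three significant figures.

Isothermal: P₂ = P₁(V₁/V₂) = 2.62×12.7 = 33.27 bar.
Adiabatic: P₂ = P₁(V₁/V₂)^γ = 2.62×12.7^(1.31) = 73.16 bar.

adiabatic: 73.2 bar; isothermal: 33.3 bar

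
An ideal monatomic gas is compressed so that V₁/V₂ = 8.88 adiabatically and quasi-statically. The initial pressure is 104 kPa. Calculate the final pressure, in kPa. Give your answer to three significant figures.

P₂ ≈ 3960 kPa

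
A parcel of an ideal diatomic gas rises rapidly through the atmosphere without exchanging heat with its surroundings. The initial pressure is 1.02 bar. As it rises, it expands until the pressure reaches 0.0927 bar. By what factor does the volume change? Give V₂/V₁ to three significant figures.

From PV^γ = const, V₂/V₁ = (P₁/P₂)^(1/γ).
For a diatomic ideal gas γ = 7/5.
V₂/V₁ = (1.02/0.0927)^(5/7) = 5.546.

V₂/V₁ ≈ 5.55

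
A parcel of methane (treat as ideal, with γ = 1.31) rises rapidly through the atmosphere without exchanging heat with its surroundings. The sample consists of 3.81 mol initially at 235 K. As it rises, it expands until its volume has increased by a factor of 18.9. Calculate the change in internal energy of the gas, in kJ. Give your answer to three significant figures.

ΔU ≈ -14.4 kJ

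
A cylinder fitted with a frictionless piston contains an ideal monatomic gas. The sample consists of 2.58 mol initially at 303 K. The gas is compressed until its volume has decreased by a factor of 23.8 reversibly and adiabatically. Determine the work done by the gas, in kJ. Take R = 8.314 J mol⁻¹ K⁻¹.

W ≈ -70.9 kJ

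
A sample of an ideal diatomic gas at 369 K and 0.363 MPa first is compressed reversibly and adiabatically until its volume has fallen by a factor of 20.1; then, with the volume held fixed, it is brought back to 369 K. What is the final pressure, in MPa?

P₃ ≈ 7.30 MPa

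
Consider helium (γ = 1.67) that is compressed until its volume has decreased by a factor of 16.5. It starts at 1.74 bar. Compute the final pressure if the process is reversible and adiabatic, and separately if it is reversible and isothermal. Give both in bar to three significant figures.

adiabatic: 188 bar; isothermal: 28.7 bar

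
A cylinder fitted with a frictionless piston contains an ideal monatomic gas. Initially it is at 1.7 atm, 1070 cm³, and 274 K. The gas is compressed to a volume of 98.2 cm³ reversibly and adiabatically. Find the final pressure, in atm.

Adiabatic: P₁V₁^γ = P₂V₂^γ ⇒ P₂ = P₁ (V₁/V₂)^γ.
γ = 5/3 for a monatomic ideal gas.
P₂ = 1.7 × (1070/98.2)^(5/3) = 91.04 atm.

P₂ ≈ 91.0 atm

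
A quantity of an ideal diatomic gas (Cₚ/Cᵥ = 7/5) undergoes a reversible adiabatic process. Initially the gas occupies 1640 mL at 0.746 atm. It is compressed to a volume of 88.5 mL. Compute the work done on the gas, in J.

P₂ = P₁(V₁/V₂)^γ = 0.746×(1640/88.5)^(7/5) = 44.44 atm.
For a reversible adiabat, W_by_gas = (P₁V₁ − P₂V₂)/(γ−1).
W_by = (75590×0.00164 − 4.503×10^6×8.85×10^-5) / (2/5) = -686.4 J.
W_on_gas = −W_by = 686.4 J.

W ≈ 686 J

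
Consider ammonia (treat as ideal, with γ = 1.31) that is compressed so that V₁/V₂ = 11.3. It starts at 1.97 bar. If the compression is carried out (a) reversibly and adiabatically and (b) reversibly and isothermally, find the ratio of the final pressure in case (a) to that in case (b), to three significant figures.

P_adiabatic / P_isothermal ≈ 2.12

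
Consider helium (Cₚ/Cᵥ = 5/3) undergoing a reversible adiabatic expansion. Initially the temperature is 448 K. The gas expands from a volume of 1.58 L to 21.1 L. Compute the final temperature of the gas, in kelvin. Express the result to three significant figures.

T₂ ≈ 79.6 K

Adiabatic: T₁V₁^(γ−1) = T₂V₂^(γ−1) ⇒ T₂ = T₁ (V₁/V₂)^(γ−1).
T₂ = 448 × (1.58/21.1)^(2/3) = 79.59 K.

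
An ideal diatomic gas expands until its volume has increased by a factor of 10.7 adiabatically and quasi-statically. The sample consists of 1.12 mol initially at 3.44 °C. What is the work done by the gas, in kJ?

Adiabatic: T₁V₁^(γ−1) = T₂V₂^(γ−1) ⇒ T₂ = T₁ (V₁/V₂)^(γ−1).
γ = 7/5 for a diatomic ideal gas, so γ−1 = 2/5.
T₁ = 3.44 °C = 276.6 K.
T₂ = 276.6 × (1/10.7)^(2/5) = 107.2 K.
Q = 0, so ΔU = W_on_gas = nCᵥΔT with Cᵥ = R/(γ−1) = 20.79 J/(mol·K).
ΔU = 1.12 × 20.79 × (107.2 − 276.6) = -3944 J.
Work done by the gas = −ΔU = 3944 J.

W ≈ 3.94 kJ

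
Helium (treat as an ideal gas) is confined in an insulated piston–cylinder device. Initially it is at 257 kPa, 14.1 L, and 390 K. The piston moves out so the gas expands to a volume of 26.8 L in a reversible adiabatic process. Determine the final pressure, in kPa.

Since PV^γ is constant along a reversible adiabat, P₂ = P₁ (V₁/V₂)^γ.
γ = 5/3 for a monatomic ideal gas.
P₂ = 257 × (14.1/26.8)^(5/3) = 88.12 kPa.

P₂ ≈ 88.1 kPa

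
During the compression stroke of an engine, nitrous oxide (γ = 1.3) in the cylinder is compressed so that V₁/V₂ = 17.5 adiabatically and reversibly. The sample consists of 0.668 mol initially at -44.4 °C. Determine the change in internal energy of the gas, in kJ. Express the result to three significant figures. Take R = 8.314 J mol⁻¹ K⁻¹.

ΔU ≈ 5.76 kJ

For a reversible adiabat TV^(γ−1) is constant, so T₂ = T₁ (V₁/V₂)^(γ−1).
T₁ = -44.4 °C = 228.7 K.
T₂ = 228.7 × 17.5^(0.3) = 539.8 K.
Q = 0, so ΔU = W_on_gas = nCᵥΔT with Cᵥ = R/(γ−1) = 27.71 J/(mol·K).
ΔU = 0.668 × 27.71 × (539.8 − 228.7) = 5759 J.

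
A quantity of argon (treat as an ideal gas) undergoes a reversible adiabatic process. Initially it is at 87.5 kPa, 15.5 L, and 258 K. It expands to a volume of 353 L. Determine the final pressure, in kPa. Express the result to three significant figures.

Since PV^γ is constant along a reversible adiabat, P₂ = P₁ (V₁/V₂)^γ.
γ = 5/3 for a monatomic ideal gas.
P₂ = 87.5 × (15.5/353)^(5/3) = 0.4782 kPa.

P₂ ≈ 0.478 kPa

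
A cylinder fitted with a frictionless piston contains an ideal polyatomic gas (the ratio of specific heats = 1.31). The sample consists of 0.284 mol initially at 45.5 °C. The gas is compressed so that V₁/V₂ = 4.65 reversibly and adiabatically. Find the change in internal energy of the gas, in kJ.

Adiabatic: T₁V₁^(γ−1) = T₂V₂^(γ−1) ⇒ T₂ = T₁ (V₁/V₂)^(γ−1).
T₁ = 45.5 °C = 318.6 K.
T₂ = 318.6 × 4.65^(0.31) = 513.1 K.
Q = 0, so ΔU = W_on_gas = nCᵥΔT with Cᵥ = R/(γ−1) = 26.82 J/(mol·K).
ΔU = 0.284 × 26.82 × (513.1 − 318.6) = 1481 J.

ΔU ≈ 1.48 kJ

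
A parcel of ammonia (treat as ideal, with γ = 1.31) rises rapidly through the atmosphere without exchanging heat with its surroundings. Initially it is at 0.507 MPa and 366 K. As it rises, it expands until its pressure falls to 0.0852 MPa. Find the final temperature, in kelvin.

Adiabatic: T₂/T₁ = (P₂/P₁)^((γ−1)/γ).
T₂ = 366 × (0.0852/0.507)^(0.237) = 240 K.

T₂ ≈ 240 K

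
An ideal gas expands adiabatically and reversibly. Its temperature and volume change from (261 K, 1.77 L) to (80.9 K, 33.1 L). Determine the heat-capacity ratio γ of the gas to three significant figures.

TV^(γ−1) = const ⇒ γ − 1 = ln(T₂/T₁) / ln(V₁/V₂).
γ = 1 + ln(80.9/261) / ln(1.77/33.1) = 1.4.

γ ≈ 1.40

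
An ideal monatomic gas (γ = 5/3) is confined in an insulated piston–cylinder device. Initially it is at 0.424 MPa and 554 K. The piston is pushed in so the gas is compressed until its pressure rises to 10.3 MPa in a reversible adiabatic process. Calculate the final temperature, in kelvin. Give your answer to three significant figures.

T₂ ≈ 1980 K

Adiabatic: T₂/T₁ = (P₂/P₁)^((γ−1)/γ).
T₂ = 554 × (10.3/0.424)^(2/5) = 1985 K.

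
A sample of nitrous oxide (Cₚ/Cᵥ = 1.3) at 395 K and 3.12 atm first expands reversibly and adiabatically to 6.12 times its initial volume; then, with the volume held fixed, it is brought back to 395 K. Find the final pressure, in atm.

P₃ ≈ 0.510 atm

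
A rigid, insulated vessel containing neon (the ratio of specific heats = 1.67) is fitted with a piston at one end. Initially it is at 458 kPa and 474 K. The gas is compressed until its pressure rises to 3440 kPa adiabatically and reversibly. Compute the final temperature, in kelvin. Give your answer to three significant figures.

Along an adiabat T P^((1−γ)/γ) is constant, so T₂ = T₁ (P₂/P₁)^((γ−1)/γ).
T₂ = 474 × (3440/458)^(0.401) = 1064 K.

T₂ ≈ 1060 K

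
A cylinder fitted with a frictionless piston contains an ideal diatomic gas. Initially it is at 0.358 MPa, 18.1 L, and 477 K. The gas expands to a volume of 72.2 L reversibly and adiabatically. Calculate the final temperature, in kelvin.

T₂ ≈ 274 K

Adiabatic: T₁V₁^(γ−1) = T₂V₂^(γ−1) ⇒ T₂ = T₁ (V₁/V₂)^(γ−1).
γ = 7/5 for a diatomic ideal gas.
T₂ = 477 × (18.1/72.2)^(2/5) = 274.3 K.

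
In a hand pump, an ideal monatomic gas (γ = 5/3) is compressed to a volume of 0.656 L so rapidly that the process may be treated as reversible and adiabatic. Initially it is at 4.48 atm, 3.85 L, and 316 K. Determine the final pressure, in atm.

P₂ ≈ 85.5 atm

Adiabatic: P₁V₁^γ = P₂V₂^γ ⇒ P₂ = P₁ (V₁/V₂)^γ.
P₂ = 4.48 × (3.85/0.656)^(5/3) = 85.55 atm.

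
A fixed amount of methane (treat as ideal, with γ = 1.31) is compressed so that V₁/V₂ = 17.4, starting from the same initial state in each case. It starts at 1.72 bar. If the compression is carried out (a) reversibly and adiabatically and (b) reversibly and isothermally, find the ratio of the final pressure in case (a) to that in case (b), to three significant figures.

P_adiabatic / P_isothermal ≈ 2.42

Isothermal: P_b = P₁(V₁/V₂) = 1.72×17.4.
Adiabatic: P_a = P₁(V₁/V₂)^γ = 1.72×17.4^(1.31).
P_a/P_b = (V₁/V₂)^(γ−1) = 17.4^(0.31) = 2.424.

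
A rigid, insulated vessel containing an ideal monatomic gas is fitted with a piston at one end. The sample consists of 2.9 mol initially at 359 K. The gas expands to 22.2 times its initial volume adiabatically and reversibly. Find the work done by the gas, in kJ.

Adiabatic: T₁V₁^(γ−1) = T₂V₂^(γ−1) ⇒ T₂ = T₁ (V₁/V₂)^(γ−1).
γ = 5/3 for a monatomic ideal gas, so γ−1 = 2/3.
T₂ = 359 × (1/22.2)^(2/3) = 45.45 K.
Q = 0, so ΔU = W_on_gas = nCᵥΔT with Cᵥ = R/(γ−1) = 12.47 J/(mol·K).
ΔU = 2.9 × 12.47 × (45.45 − 359) = -11340 J.
Work done by the gas = −ΔU = 11340 J.

W ≈ 11.3 kJ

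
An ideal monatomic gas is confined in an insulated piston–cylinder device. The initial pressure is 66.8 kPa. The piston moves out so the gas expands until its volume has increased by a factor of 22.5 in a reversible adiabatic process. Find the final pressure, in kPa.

P₂ ≈ 0.373 kPa

Adiabatic: P₁V₁^γ = P₂V₂^γ ⇒ P₂ = P₁ (V₁/V₂)^γ.
For a monatomic ideal gas γ = 5/3.
P₂ = 66.8 × (1/22.5)^(5/3) = 0.3725 kPa.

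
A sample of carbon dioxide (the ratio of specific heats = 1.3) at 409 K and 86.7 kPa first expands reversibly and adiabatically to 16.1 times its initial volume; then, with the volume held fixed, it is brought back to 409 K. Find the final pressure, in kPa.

P₃ ≈ 5.39 kPa

Adiabatic step (PV^γ = const): P₂ = 86.7×(1/16.1)^(1.3) = 2.34 kPa; T₂ = 409×(1/16.1)^(0.3) = 177.7 K.
Isochoric: P₃ = P₂(T₃/T₂) = 2.34 × (409/177.7) = 5.385 kPa.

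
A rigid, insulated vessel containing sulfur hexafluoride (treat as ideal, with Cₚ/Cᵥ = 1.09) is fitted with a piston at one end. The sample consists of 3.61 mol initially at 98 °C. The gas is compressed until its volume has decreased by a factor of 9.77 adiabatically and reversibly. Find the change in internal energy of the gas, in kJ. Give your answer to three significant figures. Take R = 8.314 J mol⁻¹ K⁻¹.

ΔU ≈ 28.2 kJ

Adiabatic: T₁V₁^(γ−1) = T₂V₂^(γ−1) ⇒ T₂ = T₁ (V₁/V₂)^(γ−1).
T₁ = 98 °C = 371.1 K.
T₂ = 371.1 × 9.77^(0.09) = 455.7 K.
Q = 0, so ΔU = W_on_gas = nCᵥΔT with Cᵥ = R/(γ−1) = 92.38 J/(mol·K).
ΔU = 3.61 × 92.38 × (455.7 − 371.1) = 28180 J.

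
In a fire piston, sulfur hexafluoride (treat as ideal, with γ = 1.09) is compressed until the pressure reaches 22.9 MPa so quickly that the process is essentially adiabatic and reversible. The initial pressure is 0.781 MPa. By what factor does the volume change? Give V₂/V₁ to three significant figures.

V₂/V₁ ≈ 0.0451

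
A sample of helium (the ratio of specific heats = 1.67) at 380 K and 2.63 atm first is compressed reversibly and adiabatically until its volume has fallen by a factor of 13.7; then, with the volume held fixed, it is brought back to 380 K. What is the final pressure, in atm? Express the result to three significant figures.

P₃ ≈ 36.0 atm

Adiabatic step (PV^γ = const): P₂ = 2.63×13.7^(1.67) = 208.1 atm; T₂ = 380×13.7^(0.67) = 2195 K.
Isochoric: P₃ = P₂(T₃/T₂) = 208.1 × (380/2195) = 36.03 atm.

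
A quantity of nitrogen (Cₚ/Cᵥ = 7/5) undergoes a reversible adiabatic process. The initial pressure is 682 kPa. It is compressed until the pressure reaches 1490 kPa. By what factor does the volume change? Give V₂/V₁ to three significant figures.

From PV^γ = const, V₂/V₁ = (P₁/P₂)^(1/γ).
V₂/V₁ = (682/1490)^(5/7) = 0.5722.

V₂/V₁ ≈ 0.572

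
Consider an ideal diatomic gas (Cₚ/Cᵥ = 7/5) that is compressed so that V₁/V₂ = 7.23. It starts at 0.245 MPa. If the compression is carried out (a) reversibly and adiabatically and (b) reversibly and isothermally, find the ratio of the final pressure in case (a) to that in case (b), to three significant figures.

P_adiabatic / P_isothermal ≈ 2.21

Isothermal: P_b = P₁(V₁/V₂) = 0.245×7.23.
Adiabatic: P_a = P₁(V₁/V₂)^γ = 0.245×7.23^(7/5).
P_a/P_b = (V₁/V₂)^(γ−1) = 7.23^(2/5) = 2.206.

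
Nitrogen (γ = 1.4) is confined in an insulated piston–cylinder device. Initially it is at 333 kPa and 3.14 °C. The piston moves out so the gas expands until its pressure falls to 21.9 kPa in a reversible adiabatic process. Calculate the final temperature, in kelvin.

T₂ ≈ 127 K

Along an adiabat T P^((1−γ)/γ) is constant, so T₂ = T₁ (P₂/P₁)^((γ−1)/γ).
T₁ = 3.14 °C = 276.3 K.
T₂ = 276.3 × (21.9/333)^(0.286) = 127 K.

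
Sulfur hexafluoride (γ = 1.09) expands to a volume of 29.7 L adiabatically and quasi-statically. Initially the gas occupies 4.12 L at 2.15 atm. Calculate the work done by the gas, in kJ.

W ≈ 1.62 kJ

P₂ = P₁(V₁/V₂)^γ = 2.15×(4.12/29.7)^(1.09) = 0.2497 atm.
For a reversible adiabat, W_by_gas = (P₁V₁ − P₂V₂)/(γ−1).
W_by = (217800×0.00412 − 25300×0.0297) / (0.09) = 1624 J.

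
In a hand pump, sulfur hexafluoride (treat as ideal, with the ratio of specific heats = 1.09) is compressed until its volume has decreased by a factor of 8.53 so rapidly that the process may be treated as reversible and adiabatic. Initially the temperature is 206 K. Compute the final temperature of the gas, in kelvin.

T₂ ≈ 250 K

Adiabatic: T₁V₁^(γ−1) = T₂V₂^(γ−1) ⇒ T₂ = T₁ (V₁/V₂)^(γ−1).
T₂ = 206 × 8.53^(0.09) = 249.8 K.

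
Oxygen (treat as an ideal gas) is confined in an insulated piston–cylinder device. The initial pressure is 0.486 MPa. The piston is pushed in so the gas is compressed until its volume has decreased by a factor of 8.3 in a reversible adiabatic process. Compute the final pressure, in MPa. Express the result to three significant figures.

Since PV^γ is constant along a reversible adiabat, P₂ = P₁ (V₁/V₂)^γ.
For a diatomic ideal gas γ = 7/5.
P₂ = 0.486 × 8.3^(7/5) = 9.405 MPa.

P₂ ≈ 9.40 MPa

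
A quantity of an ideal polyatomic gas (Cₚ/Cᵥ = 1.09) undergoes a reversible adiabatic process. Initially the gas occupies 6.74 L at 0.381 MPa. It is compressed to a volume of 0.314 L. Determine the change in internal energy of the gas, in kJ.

ΔU ≈ 9.07 kJ

P₂ = P₁(V₁/V₂)^γ = 0.381×(6.74/0.314)^(1.09) = 10.78 MPa.
For a reversible adiabat, W_by_gas = (P₁V₁ − P₂V₂)/(γ−1).
W_by = (381000×0.00674 − 1.078×10^7×0.000314) / (0.09) = -9068 J.
Q = 0 ⇒ ΔU = −W_by = 9068 J.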